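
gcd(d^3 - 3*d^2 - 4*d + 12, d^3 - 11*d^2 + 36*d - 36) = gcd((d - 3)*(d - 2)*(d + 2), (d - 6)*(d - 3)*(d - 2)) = d^2 - 5*d + 6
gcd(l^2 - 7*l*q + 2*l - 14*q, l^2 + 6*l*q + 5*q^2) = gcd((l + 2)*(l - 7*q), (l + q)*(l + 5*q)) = 1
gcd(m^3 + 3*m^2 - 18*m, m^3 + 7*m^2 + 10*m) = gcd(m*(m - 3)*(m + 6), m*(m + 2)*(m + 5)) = m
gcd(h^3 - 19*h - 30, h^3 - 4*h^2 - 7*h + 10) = h^2 - 3*h - 10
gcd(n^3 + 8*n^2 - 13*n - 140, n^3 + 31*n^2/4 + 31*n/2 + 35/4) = n + 5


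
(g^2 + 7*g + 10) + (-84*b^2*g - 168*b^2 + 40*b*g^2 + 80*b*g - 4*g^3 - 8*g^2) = -84*b^2*g - 168*b^2 + 40*b*g^2 + 80*b*g - 4*g^3 - 7*g^2 + 7*g + 10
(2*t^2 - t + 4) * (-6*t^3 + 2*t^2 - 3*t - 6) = -12*t^5 + 10*t^4 - 32*t^3 - t^2 - 6*t - 24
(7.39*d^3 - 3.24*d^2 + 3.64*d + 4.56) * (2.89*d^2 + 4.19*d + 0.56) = 21.3571*d^5 + 21.6005*d^4 + 1.0824*d^3 + 26.6156*d^2 + 21.1448*d + 2.5536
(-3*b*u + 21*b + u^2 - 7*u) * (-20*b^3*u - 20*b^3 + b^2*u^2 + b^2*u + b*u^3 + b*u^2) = 60*b^4*u^2 - 360*b^4*u - 420*b^4 - 23*b^3*u^3 + 138*b^3*u^2 + 161*b^3*u - 2*b^2*u^4 + 12*b^2*u^3 + 14*b^2*u^2 + b*u^5 - 6*b*u^4 - 7*b*u^3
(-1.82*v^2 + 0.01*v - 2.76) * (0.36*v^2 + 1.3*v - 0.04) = -0.6552*v^4 - 2.3624*v^3 - 0.9078*v^2 - 3.5884*v + 0.1104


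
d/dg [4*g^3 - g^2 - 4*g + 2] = 12*g^2 - 2*g - 4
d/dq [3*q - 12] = 3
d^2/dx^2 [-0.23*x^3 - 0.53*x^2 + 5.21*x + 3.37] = -1.38*x - 1.06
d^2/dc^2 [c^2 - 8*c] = 2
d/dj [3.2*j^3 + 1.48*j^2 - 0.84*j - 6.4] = 9.6*j^2 + 2.96*j - 0.84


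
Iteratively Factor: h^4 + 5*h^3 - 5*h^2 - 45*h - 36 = (h + 1)*(h^3 + 4*h^2 - 9*h - 36) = (h - 3)*(h + 1)*(h^2 + 7*h + 12) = (h - 3)*(h + 1)*(h + 3)*(h + 4)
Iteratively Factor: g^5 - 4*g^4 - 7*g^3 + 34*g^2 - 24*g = (g - 4)*(g^4 - 7*g^2 + 6*g) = (g - 4)*(g - 2)*(g^3 + 2*g^2 - 3*g) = g*(g - 4)*(g - 2)*(g^2 + 2*g - 3) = g*(g - 4)*(g - 2)*(g + 3)*(g - 1)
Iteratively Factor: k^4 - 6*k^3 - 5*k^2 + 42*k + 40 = (k + 1)*(k^3 - 7*k^2 + 2*k + 40) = (k + 1)*(k + 2)*(k^2 - 9*k + 20) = (k - 4)*(k + 1)*(k + 2)*(k - 5)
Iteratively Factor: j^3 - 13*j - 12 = (j + 1)*(j^2 - j - 12) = (j - 4)*(j + 1)*(j + 3)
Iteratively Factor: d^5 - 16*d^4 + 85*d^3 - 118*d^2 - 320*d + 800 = (d - 5)*(d^4 - 11*d^3 + 30*d^2 + 32*d - 160) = (d - 5)*(d - 4)*(d^3 - 7*d^2 + 2*d + 40) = (d - 5)*(d - 4)*(d + 2)*(d^2 - 9*d + 20) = (d - 5)^2*(d - 4)*(d + 2)*(d - 4)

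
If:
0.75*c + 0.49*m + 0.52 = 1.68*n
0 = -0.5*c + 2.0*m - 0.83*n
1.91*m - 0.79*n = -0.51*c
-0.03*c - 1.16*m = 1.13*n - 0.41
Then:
No Solution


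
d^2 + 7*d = d*(d + 7)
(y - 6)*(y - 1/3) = y^2 - 19*y/3 + 2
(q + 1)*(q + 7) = q^2 + 8*q + 7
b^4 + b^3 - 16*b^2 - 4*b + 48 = (b - 3)*(b - 2)*(b + 2)*(b + 4)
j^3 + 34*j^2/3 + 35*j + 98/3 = (j + 2)*(j + 7/3)*(j + 7)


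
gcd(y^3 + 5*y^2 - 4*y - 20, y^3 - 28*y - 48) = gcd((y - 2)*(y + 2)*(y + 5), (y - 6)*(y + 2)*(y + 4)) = y + 2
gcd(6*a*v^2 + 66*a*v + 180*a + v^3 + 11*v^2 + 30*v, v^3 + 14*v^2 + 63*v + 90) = v^2 + 11*v + 30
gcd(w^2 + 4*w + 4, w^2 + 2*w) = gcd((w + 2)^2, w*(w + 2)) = w + 2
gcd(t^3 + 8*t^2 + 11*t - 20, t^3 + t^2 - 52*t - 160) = t^2 + 9*t + 20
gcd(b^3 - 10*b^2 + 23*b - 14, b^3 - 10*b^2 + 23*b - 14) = b^3 - 10*b^2 + 23*b - 14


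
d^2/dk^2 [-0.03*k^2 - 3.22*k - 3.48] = -0.0600000000000000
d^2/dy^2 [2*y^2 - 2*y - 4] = 4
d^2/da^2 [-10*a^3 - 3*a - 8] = -60*a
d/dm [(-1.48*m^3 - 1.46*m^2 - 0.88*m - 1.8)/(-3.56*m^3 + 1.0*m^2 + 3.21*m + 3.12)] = (-1.77635683940025e-15*m^5 - 6.6776*m^4 - 15.7672*m^3 - 36.8834*m^2 - 5.5104*m + 3.0324)/(12.6736*m^6 - 7.12*m^5 - 21.8552*m^4 - 15.7944*m^3 + 16.5441*m^2 + 20.0304*m + 9.7344)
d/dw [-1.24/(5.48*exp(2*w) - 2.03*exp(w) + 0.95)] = (13.5904*exp(w) - 2.5172)*exp(w)/(5.48*exp(2*w) - 2.03*exp(w) + 0.95)^2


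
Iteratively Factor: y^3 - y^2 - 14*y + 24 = (y - 3)*(y^2 + 2*y - 8) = (y - 3)*(y + 4)*(y - 2)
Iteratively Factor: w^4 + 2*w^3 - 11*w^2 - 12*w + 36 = (w + 3)*(w^3 - w^2 - 8*w + 12) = (w - 2)*(w + 3)*(w^2 + w - 6) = (w - 2)*(w + 3)^2*(w - 2)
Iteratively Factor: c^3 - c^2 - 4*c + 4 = (c + 2)*(c^2 - 3*c + 2) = (c - 2)*(c + 2)*(c - 1)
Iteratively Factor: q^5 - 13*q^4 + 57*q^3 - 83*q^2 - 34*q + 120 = (q - 2)*(q^4 - 11*q^3 + 35*q^2 - 13*q - 60) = (q - 3)*(q - 2)*(q^3 - 8*q^2 + 11*q + 20) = (q - 3)*(q - 2)*(q + 1)*(q^2 - 9*q + 20) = (q - 4)*(q - 3)*(q - 2)*(q + 1)*(q - 5)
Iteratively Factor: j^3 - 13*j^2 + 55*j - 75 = (j - 5)*(j^2 - 8*j + 15) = (j - 5)^2*(j - 3)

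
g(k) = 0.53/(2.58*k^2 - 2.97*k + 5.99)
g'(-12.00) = 0.00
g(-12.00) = 0.00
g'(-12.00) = 0.00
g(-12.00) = 0.00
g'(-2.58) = 0.01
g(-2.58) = 0.02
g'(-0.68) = 0.04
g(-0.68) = 0.06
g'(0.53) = 0.00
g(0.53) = 0.10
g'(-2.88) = 0.01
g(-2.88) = 0.01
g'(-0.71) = 0.04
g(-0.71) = 0.06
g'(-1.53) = 0.02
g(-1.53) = 0.03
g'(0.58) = -0.00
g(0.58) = 0.10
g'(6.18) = -0.00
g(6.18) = 0.01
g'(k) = 0.53*(2.97 - 5.16*k)/(2.58*k^2 - 2.97*k + 5.99)^2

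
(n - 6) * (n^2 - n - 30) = n^3 - 7*n^2 - 24*n + 180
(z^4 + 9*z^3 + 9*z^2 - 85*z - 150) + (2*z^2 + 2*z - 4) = z^4 + 9*z^3 + 11*z^2 - 83*z - 154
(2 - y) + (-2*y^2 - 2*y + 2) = -2*y^2 - 3*y + 4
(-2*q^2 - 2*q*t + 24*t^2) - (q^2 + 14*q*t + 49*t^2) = -3*q^2 - 16*q*t - 25*t^2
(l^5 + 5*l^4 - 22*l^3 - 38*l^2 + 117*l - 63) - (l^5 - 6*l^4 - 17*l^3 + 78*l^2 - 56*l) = 11*l^4 - 5*l^3 - 116*l^2 + 173*l - 63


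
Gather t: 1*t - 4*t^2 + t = -4*t^2 + 2*t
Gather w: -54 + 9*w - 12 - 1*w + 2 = 8*w - 64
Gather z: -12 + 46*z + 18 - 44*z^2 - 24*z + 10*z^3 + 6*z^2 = 10*z^3 - 38*z^2 + 22*z + 6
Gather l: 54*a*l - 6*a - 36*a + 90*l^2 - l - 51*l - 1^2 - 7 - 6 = -42*a + 90*l^2 + l*(54*a - 52) - 14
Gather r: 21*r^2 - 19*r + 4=21*r^2 - 19*r + 4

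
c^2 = c^2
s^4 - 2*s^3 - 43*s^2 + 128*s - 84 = (s - 6)*(s - 2)*(s - 1)*(s + 7)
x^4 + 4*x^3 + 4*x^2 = x^2*(x + 2)^2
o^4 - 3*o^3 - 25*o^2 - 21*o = o*(o - 7)*(o + 1)*(o + 3)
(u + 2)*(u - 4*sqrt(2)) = u^2 - 4*sqrt(2)*u + 2*u - 8*sqrt(2)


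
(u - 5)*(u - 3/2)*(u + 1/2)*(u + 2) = u^4 - 4*u^3 - 31*u^2/4 + 49*u/4 + 15/2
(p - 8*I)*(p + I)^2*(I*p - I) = I*p^4 + 6*p^3 - I*p^3 - 6*p^2 + 15*I*p^2 - 8*p - 15*I*p + 8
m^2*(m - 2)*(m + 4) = m^4 + 2*m^3 - 8*m^2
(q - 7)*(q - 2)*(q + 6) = q^3 - 3*q^2 - 40*q + 84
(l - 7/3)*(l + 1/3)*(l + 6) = l^3 + 4*l^2 - 115*l/9 - 14/3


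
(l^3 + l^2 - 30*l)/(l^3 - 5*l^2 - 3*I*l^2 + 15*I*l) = (l + 6)/(l - 3*I)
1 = 1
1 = 1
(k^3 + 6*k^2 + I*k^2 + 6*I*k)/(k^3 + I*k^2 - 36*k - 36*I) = k/(k - 6)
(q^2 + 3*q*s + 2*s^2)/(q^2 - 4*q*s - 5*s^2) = (q + 2*s)/(q - 5*s)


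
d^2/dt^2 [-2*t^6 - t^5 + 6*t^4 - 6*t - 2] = t^2*(-60*t^2 - 20*t + 72)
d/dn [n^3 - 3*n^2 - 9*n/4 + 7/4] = 3*n^2 - 6*n - 9/4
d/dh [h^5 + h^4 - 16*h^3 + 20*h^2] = h*(5*h^3 + 4*h^2 - 48*h + 40)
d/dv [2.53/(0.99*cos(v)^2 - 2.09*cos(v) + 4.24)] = (5.0094*cos(v) - 5.2877)*sin(v)/(0.99*cos(v)^2 - 2.09*cos(v) + 4.24)^2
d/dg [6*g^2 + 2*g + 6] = 12*g + 2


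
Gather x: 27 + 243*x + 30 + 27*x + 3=270*x + 60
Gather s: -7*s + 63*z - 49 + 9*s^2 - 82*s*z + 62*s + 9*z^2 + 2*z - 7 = 9*s^2 + s*(55 - 82*z) + 9*z^2 + 65*z - 56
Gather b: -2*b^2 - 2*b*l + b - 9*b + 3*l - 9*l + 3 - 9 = -2*b^2 + b*(-2*l - 8) - 6*l - 6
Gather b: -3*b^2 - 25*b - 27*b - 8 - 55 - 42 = -3*b^2 - 52*b - 105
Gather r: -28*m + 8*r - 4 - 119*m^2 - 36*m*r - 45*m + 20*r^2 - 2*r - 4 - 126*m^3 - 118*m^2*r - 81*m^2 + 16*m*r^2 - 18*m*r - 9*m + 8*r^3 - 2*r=-126*m^3 - 200*m^2 - 82*m + 8*r^3 + r^2*(16*m + 20) + r*(-118*m^2 - 54*m + 4) - 8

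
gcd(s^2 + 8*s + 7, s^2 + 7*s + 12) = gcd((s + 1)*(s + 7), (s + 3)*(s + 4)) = 1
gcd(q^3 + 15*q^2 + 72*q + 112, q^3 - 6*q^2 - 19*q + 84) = q + 4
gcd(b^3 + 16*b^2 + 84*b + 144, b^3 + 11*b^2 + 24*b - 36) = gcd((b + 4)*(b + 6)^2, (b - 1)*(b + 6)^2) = b^2 + 12*b + 36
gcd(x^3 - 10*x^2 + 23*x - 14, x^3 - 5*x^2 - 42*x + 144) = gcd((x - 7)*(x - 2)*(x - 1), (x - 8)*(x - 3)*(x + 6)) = 1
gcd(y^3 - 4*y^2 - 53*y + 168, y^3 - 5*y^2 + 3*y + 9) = y - 3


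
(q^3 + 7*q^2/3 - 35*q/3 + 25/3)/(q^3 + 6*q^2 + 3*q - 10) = (q - 5/3)/(q + 2)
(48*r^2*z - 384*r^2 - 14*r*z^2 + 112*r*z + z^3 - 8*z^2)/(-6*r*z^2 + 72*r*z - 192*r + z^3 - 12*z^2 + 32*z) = (-8*r + z)/(z - 4)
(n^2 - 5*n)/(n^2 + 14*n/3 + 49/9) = 9*n*(n - 5)/(9*n^2 + 42*n + 49)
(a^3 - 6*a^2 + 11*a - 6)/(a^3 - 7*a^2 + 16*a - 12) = (a - 1)/(a - 2)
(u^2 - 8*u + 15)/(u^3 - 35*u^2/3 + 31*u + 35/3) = 3*(u - 3)/(3*u^2 - 20*u - 7)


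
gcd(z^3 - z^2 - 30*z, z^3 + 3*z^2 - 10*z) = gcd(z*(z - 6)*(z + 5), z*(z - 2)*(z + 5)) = z^2 + 5*z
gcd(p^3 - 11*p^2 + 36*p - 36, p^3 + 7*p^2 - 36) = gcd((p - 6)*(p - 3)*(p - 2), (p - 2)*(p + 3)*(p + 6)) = p - 2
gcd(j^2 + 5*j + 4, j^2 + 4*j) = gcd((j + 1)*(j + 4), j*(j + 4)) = j + 4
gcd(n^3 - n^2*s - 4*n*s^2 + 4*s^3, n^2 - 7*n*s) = 1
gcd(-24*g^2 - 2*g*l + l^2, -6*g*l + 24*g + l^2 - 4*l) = 6*g - l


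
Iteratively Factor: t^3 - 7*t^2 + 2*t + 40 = (t + 2)*(t^2 - 9*t + 20) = (t - 4)*(t + 2)*(t - 5)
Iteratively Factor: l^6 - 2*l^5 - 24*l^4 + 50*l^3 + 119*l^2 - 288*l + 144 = (l + 4)*(l^5 - 6*l^4 + 50*l^2 - 81*l + 36) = (l + 3)*(l + 4)*(l^4 - 9*l^3 + 27*l^2 - 31*l + 12) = (l - 3)*(l + 3)*(l + 4)*(l^3 - 6*l^2 + 9*l - 4) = (l - 3)*(l - 1)*(l + 3)*(l + 4)*(l^2 - 5*l + 4) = (l - 4)*(l - 3)*(l - 1)*(l + 3)*(l + 4)*(l - 1)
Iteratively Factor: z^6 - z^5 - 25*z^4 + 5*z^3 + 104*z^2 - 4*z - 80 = (z - 5)*(z^5 + 4*z^4 - 5*z^3 - 20*z^2 + 4*z + 16) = (z - 5)*(z - 2)*(z^4 + 6*z^3 + 7*z^2 - 6*z - 8) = (z - 5)*(z - 2)*(z + 1)*(z^3 + 5*z^2 + 2*z - 8) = (z - 5)*(z - 2)*(z + 1)*(z + 2)*(z^2 + 3*z - 4) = (z - 5)*(z - 2)*(z - 1)*(z + 1)*(z + 2)*(z + 4)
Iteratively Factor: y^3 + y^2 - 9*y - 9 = (y + 3)*(y^2 - 2*y - 3) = (y - 3)*(y + 3)*(y + 1)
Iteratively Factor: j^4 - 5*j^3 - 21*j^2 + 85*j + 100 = (j - 5)*(j^3 - 21*j - 20) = (j - 5)*(j + 4)*(j^2 - 4*j - 5) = (j - 5)^2*(j + 4)*(j + 1)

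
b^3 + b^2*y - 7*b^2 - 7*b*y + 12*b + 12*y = (b - 4)*(b - 3)*(b + y)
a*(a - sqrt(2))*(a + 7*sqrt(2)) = a^3 + 6*sqrt(2)*a^2 - 14*a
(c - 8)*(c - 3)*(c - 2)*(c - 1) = c^4 - 14*c^3 + 59*c^2 - 94*c + 48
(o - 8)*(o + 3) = o^2 - 5*o - 24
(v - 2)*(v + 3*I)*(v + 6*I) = v^3 - 2*v^2 + 9*I*v^2 - 18*v - 18*I*v + 36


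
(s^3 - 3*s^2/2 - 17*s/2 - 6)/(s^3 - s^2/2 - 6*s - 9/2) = (s - 4)/(s - 3)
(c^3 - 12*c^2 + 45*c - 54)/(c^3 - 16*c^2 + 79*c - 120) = (c^2 - 9*c + 18)/(c^2 - 13*c + 40)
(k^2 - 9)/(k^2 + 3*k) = (k - 3)/k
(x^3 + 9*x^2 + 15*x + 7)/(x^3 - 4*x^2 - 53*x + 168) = (x^2 + 2*x + 1)/(x^2 - 11*x + 24)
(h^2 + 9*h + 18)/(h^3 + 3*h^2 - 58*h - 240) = (h + 3)/(h^2 - 3*h - 40)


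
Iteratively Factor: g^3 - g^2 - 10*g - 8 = (g - 4)*(g^2 + 3*g + 2) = (g - 4)*(g + 2)*(g + 1)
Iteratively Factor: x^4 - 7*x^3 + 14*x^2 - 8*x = (x - 4)*(x^3 - 3*x^2 + 2*x) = (x - 4)*(x - 1)*(x^2 - 2*x) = x*(x - 4)*(x - 1)*(x - 2)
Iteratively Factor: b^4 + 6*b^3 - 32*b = (b - 2)*(b^3 + 8*b^2 + 16*b) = (b - 2)*(b + 4)*(b^2 + 4*b) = b*(b - 2)*(b + 4)*(b + 4)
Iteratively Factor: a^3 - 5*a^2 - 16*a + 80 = (a - 4)*(a^2 - a - 20) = (a - 5)*(a - 4)*(a + 4)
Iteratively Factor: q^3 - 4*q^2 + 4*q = (q)*(q^2 - 4*q + 4) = q*(q - 2)*(q - 2)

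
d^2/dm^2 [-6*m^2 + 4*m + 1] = -12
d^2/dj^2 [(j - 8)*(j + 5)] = 2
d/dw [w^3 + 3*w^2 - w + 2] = 3*w^2 + 6*w - 1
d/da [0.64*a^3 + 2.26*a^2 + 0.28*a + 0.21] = 1.92*a^2 + 4.52*a + 0.28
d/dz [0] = 0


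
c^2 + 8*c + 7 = (c + 1)*(c + 7)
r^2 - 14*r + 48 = (r - 8)*(r - 6)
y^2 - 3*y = y*(y - 3)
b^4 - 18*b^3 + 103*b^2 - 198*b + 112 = (b - 8)*(b - 7)*(b - 2)*(b - 1)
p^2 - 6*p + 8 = (p - 4)*(p - 2)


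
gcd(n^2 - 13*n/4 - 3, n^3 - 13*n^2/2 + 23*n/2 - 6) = n - 4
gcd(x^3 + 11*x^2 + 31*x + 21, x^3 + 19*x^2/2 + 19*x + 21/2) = x^2 + 8*x + 7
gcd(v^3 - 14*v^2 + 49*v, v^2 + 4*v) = v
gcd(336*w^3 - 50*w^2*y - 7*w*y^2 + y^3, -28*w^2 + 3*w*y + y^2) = 7*w + y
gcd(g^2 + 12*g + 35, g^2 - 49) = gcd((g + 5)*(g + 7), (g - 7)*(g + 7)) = g + 7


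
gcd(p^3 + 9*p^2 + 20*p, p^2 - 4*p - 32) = p + 4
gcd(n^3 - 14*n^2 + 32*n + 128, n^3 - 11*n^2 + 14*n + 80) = n^2 - 6*n - 16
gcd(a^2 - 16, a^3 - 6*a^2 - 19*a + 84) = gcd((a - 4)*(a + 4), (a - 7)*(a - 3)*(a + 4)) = a + 4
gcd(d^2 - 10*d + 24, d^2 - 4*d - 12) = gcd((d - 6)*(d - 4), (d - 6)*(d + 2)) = d - 6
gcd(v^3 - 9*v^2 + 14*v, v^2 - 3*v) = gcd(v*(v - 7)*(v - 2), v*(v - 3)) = v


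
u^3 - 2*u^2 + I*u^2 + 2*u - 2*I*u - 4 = (u - 2)*(u - I)*(u + 2*I)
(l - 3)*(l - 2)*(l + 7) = l^3 + 2*l^2 - 29*l + 42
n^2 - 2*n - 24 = (n - 6)*(n + 4)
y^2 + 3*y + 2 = (y + 1)*(y + 2)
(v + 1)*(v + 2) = v^2 + 3*v + 2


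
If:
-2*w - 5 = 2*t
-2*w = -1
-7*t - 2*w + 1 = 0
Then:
No Solution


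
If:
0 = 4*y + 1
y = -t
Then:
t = 1/4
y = -1/4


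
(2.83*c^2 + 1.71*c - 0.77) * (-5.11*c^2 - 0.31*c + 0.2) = -14.4613*c^4 - 9.6154*c^3 + 3.9706*c^2 + 0.5807*c - 0.154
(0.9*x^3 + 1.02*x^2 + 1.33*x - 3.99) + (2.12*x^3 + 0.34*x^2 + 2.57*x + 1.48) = 3.02*x^3 + 1.36*x^2 + 3.9*x - 2.51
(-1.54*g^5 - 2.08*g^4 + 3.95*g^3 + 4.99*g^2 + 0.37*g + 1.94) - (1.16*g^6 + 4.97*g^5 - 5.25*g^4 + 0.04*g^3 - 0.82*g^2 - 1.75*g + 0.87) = -1.16*g^6 - 6.51*g^5 + 3.17*g^4 + 3.91*g^3 + 5.81*g^2 + 2.12*g + 1.07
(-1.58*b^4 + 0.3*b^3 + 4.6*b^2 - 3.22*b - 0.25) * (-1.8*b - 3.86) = 2.844*b^5 + 5.5588*b^4 - 9.438*b^3 - 11.96*b^2 + 12.8792*b + 0.965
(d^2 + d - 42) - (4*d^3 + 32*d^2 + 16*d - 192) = -4*d^3 - 31*d^2 - 15*d + 150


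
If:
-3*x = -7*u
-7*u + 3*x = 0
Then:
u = 3*x/7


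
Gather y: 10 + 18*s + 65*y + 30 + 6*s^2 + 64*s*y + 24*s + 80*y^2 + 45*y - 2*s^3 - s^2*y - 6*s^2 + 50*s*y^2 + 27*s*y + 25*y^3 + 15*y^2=-2*s^3 + 42*s + 25*y^3 + y^2*(50*s + 95) + y*(-s^2 + 91*s + 110) + 40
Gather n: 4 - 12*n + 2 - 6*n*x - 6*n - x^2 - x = n*(-6*x - 18) - x^2 - x + 6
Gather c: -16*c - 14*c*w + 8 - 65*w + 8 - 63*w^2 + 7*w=c*(-14*w - 16) - 63*w^2 - 58*w + 16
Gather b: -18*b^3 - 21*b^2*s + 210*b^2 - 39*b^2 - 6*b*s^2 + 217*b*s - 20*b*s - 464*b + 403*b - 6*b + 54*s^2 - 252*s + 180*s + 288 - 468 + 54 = -18*b^3 + b^2*(171 - 21*s) + b*(-6*s^2 + 197*s - 67) + 54*s^2 - 72*s - 126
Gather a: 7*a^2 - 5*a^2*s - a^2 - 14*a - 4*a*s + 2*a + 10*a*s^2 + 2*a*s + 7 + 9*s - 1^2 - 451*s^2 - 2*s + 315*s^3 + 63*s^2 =a^2*(6 - 5*s) + a*(10*s^2 - 2*s - 12) + 315*s^3 - 388*s^2 + 7*s + 6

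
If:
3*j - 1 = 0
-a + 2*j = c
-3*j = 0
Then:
No Solution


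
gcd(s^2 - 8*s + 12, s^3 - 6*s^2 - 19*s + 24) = 1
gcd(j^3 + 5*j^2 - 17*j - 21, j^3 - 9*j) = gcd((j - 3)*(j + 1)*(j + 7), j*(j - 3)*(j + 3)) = j - 3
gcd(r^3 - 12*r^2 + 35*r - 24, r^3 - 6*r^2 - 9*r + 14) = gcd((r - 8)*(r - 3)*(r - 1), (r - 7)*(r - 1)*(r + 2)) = r - 1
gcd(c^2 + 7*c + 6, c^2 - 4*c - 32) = 1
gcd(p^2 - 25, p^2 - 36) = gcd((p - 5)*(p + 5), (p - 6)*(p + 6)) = 1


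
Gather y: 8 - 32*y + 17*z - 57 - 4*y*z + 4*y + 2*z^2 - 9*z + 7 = y*(-4*z - 28) + 2*z^2 + 8*z - 42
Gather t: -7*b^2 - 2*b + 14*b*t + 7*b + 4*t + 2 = -7*b^2 + 5*b + t*(14*b + 4) + 2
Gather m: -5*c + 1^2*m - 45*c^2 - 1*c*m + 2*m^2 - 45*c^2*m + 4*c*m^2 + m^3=-45*c^2 - 5*c + m^3 + m^2*(4*c + 2) + m*(-45*c^2 - c + 1)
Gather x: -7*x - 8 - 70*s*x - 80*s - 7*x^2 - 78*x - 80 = -80*s - 7*x^2 + x*(-70*s - 85) - 88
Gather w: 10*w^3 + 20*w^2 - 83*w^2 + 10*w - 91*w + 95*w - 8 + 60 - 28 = 10*w^3 - 63*w^2 + 14*w + 24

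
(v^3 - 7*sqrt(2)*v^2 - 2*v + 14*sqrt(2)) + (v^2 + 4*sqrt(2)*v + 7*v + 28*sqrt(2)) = v^3 - 7*sqrt(2)*v^2 + v^2 + 5*v + 4*sqrt(2)*v + 42*sqrt(2)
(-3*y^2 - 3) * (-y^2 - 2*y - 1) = 3*y^4 + 6*y^3 + 6*y^2 + 6*y + 3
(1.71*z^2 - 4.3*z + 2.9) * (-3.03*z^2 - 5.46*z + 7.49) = -5.1813*z^4 + 3.6924*z^3 + 27.4989*z^2 - 48.041*z + 21.721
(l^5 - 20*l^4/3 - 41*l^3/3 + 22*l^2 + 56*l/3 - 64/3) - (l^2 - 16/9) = l^5 - 20*l^4/3 - 41*l^3/3 + 21*l^2 + 56*l/3 - 176/9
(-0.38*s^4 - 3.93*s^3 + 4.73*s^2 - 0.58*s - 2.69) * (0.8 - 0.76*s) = 0.2888*s^5 + 2.6828*s^4 - 6.7388*s^3 + 4.2248*s^2 + 1.5804*s - 2.152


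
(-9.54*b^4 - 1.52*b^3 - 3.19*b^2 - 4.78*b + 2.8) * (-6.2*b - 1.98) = 59.148*b^5 + 28.3132*b^4 + 22.7876*b^3 + 35.9522*b^2 - 7.8956*b - 5.544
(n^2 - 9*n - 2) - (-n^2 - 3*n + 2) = 2*n^2 - 6*n - 4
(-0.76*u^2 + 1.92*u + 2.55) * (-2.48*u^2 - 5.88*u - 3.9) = 1.8848*u^4 - 0.2928*u^3 - 14.6496*u^2 - 22.482*u - 9.945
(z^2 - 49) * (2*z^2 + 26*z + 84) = 2*z^4 + 26*z^3 - 14*z^2 - 1274*z - 4116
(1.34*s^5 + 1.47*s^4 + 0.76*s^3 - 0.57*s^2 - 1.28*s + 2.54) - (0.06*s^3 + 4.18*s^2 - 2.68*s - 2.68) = 1.34*s^5 + 1.47*s^4 + 0.7*s^3 - 4.75*s^2 + 1.4*s + 5.22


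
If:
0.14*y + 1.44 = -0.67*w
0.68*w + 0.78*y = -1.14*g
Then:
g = 1.28201099764336 - 0.559570568211574*y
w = -0.208955223880597*y - 2.14925373134328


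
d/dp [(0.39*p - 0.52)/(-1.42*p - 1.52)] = (-1.890304*p - 2.023424)/(1.42*p + 1.52)^3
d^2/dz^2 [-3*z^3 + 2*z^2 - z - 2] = 4 - 18*z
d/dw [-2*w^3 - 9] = -6*w^2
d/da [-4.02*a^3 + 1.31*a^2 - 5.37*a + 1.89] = -12.06*a^2 + 2.62*a - 5.37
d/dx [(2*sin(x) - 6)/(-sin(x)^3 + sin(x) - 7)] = 2*(2*sin(x)^3 - 9*sin(x)^2 - 4)*cos(x)/(-sin(x)*cos(x)^2 + 7)^2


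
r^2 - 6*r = r*(r - 6)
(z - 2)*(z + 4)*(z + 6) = z^3 + 8*z^2 + 4*z - 48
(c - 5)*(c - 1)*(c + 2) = c^3 - 4*c^2 - 7*c + 10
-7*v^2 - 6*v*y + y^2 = (-7*v + y)*(v + y)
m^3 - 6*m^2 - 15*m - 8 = (m - 8)*(m + 1)^2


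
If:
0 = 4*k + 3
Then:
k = -3/4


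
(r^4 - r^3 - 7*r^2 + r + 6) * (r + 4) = r^5 + 3*r^4 - 11*r^3 - 27*r^2 + 10*r + 24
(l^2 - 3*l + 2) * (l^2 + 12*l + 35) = l^4 + 9*l^3 + l^2 - 81*l + 70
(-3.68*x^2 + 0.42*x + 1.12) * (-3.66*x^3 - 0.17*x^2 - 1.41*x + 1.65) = 13.4688*x^5 - 0.9116*x^4 + 1.0182*x^3 - 6.8546*x^2 - 0.8862*x + 1.848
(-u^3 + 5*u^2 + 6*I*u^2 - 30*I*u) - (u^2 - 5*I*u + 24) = -u^3 + 4*u^2 + 6*I*u^2 - 25*I*u - 24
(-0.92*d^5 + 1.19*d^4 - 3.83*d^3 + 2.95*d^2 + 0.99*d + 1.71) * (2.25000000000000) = -2.07*d^5 + 2.6775*d^4 - 8.6175*d^3 + 6.6375*d^2 + 2.2275*d + 3.8475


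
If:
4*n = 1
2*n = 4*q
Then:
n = 1/4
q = 1/8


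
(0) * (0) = 0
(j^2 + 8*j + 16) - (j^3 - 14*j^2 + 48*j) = -j^3 + 15*j^2 - 40*j + 16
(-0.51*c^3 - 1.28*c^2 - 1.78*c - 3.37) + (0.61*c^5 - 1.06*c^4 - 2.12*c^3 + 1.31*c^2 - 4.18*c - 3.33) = 0.61*c^5 - 1.06*c^4 - 2.63*c^3 + 0.03*c^2 - 5.96*c - 6.7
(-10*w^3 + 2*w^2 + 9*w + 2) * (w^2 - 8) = -10*w^5 + 2*w^4 + 89*w^3 - 14*w^2 - 72*w - 16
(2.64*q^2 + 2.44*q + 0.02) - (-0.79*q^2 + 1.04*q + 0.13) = 3.43*q^2 + 1.4*q - 0.11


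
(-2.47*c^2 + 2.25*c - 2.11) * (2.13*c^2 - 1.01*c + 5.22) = -5.2611*c^4 + 7.2872*c^3 - 19.6602*c^2 + 13.8761*c - 11.0142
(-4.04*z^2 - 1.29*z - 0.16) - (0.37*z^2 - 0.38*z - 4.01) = -4.41*z^2 - 0.91*z + 3.85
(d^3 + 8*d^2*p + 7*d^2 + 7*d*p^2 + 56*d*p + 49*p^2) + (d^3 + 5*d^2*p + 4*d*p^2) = 2*d^3 + 13*d^2*p + 7*d^2 + 11*d*p^2 + 56*d*p + 49*p^2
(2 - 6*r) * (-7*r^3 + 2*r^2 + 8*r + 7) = 42*r^4 - 26*r^3 - 44*r^2 - 26*r + 14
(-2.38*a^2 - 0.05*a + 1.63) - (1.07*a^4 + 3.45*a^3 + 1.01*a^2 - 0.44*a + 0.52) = -1.07*a^4 - 3.45*a^3 - 3.39*a^2 + 0.39*a + 1.11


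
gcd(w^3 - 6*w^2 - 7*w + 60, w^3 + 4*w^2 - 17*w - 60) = w^2 - w - 12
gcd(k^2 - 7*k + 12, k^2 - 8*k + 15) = k - 3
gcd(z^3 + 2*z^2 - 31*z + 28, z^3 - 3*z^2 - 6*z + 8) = z^2 - 5*z + 4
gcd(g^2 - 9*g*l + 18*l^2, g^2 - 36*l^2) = g - 6*l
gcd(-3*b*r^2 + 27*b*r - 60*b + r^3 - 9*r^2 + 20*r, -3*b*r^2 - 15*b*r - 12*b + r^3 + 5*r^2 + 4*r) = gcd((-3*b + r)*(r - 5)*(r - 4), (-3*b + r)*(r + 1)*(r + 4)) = -3*b + r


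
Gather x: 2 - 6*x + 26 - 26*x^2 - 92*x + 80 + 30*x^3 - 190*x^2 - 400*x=30*x^3 - 216*x^2 - 498*x + 108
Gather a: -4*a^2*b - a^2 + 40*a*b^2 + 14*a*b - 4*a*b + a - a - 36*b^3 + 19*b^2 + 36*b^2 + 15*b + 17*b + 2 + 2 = a^2*(-4*b - 1) + a*(40*b^2 + 10*b) - 36*b^3 + 55*b^2 + 32*b + 4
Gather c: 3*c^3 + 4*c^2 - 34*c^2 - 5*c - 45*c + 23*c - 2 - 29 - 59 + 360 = 3*c^3 - 30*c^2 - 27*c + 270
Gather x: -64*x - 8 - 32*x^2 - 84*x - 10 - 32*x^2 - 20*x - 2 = -64*x^2 - 168*x - 20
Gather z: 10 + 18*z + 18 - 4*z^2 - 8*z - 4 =-4*z^2 + 10*z + 24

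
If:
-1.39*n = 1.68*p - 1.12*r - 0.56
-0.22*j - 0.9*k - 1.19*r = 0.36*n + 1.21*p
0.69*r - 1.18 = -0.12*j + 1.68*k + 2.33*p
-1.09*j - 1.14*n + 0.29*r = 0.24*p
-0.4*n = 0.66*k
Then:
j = -0.72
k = -0.48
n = 0.80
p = -0.09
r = 0.35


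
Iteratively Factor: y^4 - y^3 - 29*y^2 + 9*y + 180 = (y + 4)*(y^3 - 5*y^2 - 9*y + 45) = (y + 3)*(y + 4)*(y^2 - 8*y + 15) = (y - 3)*(y + 3)*(y + 4)*(y - 5)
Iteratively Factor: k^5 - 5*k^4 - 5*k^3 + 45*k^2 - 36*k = (k)*(k^4 - 5*k^3 - 5*k^2 + 45*k - 36) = k*(k - 1)*(k^3 - 4*k^2 - 9*k + 36) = k*(k - 4)*(k - 1)*(k^2 - 9) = k*(k - 4)*(k - 1)*(k + 3)*(k - 3)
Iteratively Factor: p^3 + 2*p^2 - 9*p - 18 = (p + 3)*(p^2 - p - 6) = (p + 2)*(p + 3)*(p - 3)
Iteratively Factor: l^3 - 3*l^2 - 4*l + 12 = (l - 2)*(l^2 - l - 6) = (l - 2)*(l + 2)*(l - 3)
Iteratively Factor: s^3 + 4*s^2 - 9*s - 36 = (s + 3)*(s^2 + s - 12) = (s + 3)*(s + 4)*(s - 3)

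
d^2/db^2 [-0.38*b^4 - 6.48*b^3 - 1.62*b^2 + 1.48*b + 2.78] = -4.56*b^2 - 38.88*b - 3.24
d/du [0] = 0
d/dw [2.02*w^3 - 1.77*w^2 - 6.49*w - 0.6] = 6.06*w^2 - 3.54*w - 6.49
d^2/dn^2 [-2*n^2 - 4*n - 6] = -4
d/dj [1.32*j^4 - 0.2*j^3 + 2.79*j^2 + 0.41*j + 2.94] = 5.28*j^3 - 0.6*j^2 + 5.58*j + 0.41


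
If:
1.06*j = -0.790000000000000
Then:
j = -0.75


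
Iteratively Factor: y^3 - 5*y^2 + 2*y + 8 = (y - 2)*(y^2 - 3*y - 4) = (y - 4)*(y - 2)*(y + 1)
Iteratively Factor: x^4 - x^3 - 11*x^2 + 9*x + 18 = (x + 3)*(x^3 - 4*x^2 + x + 6) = (x - 2)*(x + 3)*(x^2 - 2*x - 3) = (x - 2)*(x + 1)*(x + 3)*(x - 3)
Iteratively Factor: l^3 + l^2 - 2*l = (l - 1)*(l^2 + 2*l) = l*(l - 1)*(l + 2)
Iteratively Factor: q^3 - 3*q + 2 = (q - 1)*(q^2 + q - 2) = (q - 1)^2*(q + 2)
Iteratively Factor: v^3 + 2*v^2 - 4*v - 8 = (v + 2)*(v^2 - 4) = (v - 2)*(v + 2)*(v + 2)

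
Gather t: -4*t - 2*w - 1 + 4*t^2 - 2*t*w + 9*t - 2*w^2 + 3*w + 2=4*t^2 + t*(5 - 2*w) - 2*w^2 + w + 1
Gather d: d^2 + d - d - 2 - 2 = d^2 - 4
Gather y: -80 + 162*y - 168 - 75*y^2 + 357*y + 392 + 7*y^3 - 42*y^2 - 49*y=7*y^3 - 117*y^2 + 470*y + 144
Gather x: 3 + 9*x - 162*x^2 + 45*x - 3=-162*x^2 + 54*x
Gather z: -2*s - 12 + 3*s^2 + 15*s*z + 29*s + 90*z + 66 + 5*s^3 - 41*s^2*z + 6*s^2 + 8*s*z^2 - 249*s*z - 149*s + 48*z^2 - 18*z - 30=5*s^3 + 9*s^2 - 122*s + z^2*(8*s + 48) + z*(-41*s^2 - 234*s + 72) + 24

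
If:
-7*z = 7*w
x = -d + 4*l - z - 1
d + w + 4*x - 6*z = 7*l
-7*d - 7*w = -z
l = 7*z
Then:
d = 8/85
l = 49/85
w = -7/85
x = 96/85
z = 7/85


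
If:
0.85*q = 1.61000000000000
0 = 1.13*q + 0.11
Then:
No Solution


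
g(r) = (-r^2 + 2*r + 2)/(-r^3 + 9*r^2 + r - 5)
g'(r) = (2 - 2*r)/(-r^3 + 9*r^2 + r - 5) + (-r^2 + 2*r + 2)*(3*r^2 - 18*r - 1)/(-r^3 + 9*r^2 + r - 5)^2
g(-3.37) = -0.12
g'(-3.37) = -0.02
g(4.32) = -0.09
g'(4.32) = -0.05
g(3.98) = -0.07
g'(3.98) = -0.05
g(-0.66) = -0.17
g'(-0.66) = -0.87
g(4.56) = -0.11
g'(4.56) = -0.05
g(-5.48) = -0.09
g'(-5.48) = -0.01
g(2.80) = -0.01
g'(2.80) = -0.07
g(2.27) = 0.04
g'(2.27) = -0.12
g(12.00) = 0.28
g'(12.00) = -0.09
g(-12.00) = -0.06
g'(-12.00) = 0.00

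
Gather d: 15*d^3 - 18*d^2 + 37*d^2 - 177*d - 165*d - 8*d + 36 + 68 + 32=15*d^3 + 19*d^2 - 350*d + 136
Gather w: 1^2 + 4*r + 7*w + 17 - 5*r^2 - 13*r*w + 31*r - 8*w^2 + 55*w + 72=-5*r^2 + 35*r - 8*w^2 + w*(62 - 13*r) + 90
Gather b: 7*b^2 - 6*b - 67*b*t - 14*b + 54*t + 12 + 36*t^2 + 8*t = 7*b^2 + b*(-67*t - 20) + 36*t^2 + 62*t + 12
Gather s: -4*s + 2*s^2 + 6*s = 2*s^2 + 2*s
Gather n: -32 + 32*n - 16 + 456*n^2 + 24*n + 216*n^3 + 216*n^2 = 216*n^3 + 672*n^2 + 56*n - 48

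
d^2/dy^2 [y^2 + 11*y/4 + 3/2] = 2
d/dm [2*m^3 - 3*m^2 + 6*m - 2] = 6*m^2 - 6*m + 6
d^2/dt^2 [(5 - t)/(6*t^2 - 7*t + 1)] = 2*(-(t - 5)*(12*t - 7)^2 + (18*t - 37)*(6*t^2 - 7*t + 1))/(6*t^2 - 7*t + 1)^3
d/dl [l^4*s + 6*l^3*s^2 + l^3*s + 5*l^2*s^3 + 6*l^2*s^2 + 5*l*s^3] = s*(4*l^3 + 18*l^2*s + 3*l^2 + 10*l*s^2 + 12*l*s + 5*s^2)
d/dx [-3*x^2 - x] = -6*x - 1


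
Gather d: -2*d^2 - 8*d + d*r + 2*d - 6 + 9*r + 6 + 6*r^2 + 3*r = -2*d^2 + d*(r - 6) + 6*r^2 + 12*r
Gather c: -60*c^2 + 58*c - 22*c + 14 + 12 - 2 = -60*c^2 + 36*c + 24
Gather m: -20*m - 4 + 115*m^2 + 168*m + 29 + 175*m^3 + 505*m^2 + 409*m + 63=175*m^3 + 620*m^2 + 557*m + 88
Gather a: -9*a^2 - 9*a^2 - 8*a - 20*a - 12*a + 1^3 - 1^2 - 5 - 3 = -18*a^2 - 40*a - 8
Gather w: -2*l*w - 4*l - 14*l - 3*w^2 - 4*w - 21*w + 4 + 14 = -18*l - 3*w^2 + w*(-2*l - 25) + 18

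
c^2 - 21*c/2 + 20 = (c - 8)*(c - 5/2)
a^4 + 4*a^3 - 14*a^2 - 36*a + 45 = (a - 3)*(a - 1)*(a + 3)*(a + 5)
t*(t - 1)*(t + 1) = t^3 - t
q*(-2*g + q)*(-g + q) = 2*g^2*q - 3*g*q^2 + q^3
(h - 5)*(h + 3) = h^2 - 2*h - 15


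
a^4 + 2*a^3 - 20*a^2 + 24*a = a*(a - 2)^2*(a + 6)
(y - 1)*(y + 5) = y^2 + 4*y - 5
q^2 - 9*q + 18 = (q - 6)*(q - 3)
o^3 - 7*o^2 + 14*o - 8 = (o - 4)*(o - 2)*(o - 1)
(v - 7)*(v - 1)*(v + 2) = v^3 - 6*v^2 - 9*v + 14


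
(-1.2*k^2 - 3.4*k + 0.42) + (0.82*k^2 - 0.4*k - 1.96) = -0.38*k^2 - 3.8*k - 1.54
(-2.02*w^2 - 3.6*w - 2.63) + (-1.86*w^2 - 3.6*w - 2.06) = -3.88*w^2 - 7.2*w - 4.69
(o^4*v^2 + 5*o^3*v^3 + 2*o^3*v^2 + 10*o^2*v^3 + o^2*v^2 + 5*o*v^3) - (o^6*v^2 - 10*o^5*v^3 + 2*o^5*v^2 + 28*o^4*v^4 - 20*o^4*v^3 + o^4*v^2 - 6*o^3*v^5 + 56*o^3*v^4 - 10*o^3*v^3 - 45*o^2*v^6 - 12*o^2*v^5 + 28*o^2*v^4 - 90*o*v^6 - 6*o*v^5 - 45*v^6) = -o^6*v^2 + 10*o^5*v^3 - 2*o^5*v^2 - 28*o^4*v^4 + 20*o^4*v^3 + 6*o^3*v^5 - 56*o^3*v^4 + 15*o^3*v^3 + 2*o^3*v^2 + 45*o^2*v^6 + 12*o^2*v^5 - 28*o^2*v^4 + 10*o^2*v^3 + o^2*v^2 + 90*o*v^6 + 6*o*v^5 + 5*o*v^3 + 45*v^6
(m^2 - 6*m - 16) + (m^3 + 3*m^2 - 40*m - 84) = m^3 + 4*m^2 - 46*m - 100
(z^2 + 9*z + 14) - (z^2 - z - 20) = 10*z + 34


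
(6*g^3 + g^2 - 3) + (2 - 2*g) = 6*g^3 + g^2 - 2*g - 1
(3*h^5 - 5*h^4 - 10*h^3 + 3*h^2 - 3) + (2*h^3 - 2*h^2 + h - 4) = 3*h^5 - 5*h^4 - 8*h^3 + h^2 + h - 7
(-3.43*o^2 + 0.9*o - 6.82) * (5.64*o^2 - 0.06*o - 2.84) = -19.3452*o^4 + 5.2818*o^3 - 28.7776*o^2 - 2.1468*o + 19.3688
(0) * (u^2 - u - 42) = 0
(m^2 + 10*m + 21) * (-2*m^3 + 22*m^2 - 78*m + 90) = -2*m^5 + 2*m^4 + 100*m^3 - 228*m^2 - 738*m + 1890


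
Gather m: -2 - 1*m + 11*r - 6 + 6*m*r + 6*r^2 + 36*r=m*(6*r - 1) + 6*r^2 + 47*r - 8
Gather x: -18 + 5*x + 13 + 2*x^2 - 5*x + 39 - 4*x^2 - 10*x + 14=-2*x^2 - 10*x + 48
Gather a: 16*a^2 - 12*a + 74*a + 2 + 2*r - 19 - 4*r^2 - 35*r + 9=16*a^2 + 62*a - 4*r^2 - 33*r - 8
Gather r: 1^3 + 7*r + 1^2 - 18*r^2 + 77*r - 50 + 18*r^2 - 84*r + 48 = 0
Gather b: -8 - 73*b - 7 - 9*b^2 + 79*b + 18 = -9*b^2 + 6*b + 3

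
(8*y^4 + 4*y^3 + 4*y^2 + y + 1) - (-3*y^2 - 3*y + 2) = 8*y^4 + 4*y^3 + 7*y^2 + 4*y - 1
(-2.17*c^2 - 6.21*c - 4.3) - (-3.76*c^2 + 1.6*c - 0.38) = 1.59*c^2 - 7.81*c - 3.92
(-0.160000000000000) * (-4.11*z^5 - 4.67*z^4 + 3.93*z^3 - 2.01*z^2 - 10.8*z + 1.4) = 0.6576*z^5 + 0.7472*z^4 - 0.6288*z^3 + 0.3216*z^2 + 1.728*z - 0.224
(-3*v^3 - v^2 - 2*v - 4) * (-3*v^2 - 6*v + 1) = 9*v^5 + 21*v^4 + 9*v^3 + 23*v^2 + 22*v - 4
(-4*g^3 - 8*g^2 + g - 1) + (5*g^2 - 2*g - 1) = -4*g^3 - 3*g^2 - g - 2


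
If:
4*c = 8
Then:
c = 2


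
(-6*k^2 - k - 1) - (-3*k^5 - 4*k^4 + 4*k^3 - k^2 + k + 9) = 3*k^5 + 4*k^4 - 4*k^3 - 5*k^2 - 2*k - 10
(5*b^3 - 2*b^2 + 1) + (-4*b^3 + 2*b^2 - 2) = b^3 - 1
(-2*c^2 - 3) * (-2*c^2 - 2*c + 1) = 4*c^4 + 4*c^3 + 4*c^2 + 6*c - 3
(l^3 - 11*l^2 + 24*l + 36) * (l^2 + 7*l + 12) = l^5 - 4*l^4 - 41*l^3 + 72*l^2 + 540*l + 432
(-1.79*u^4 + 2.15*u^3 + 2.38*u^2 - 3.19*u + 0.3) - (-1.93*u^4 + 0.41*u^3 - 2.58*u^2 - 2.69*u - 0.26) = 0.14*u^4 + 1.74*u^3 + 4.96*u^2 - 0.5*u + 0.56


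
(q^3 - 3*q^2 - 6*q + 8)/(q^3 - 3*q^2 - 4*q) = (q^2 + q - 2)/(q*(q + 1))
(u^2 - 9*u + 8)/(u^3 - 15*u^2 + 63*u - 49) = (u - 8)/(u^2 - 14*u + 49)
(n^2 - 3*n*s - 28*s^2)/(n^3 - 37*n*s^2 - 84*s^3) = 1/(n + 3*s)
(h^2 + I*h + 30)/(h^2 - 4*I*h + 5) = (h + 6*I)/(h + I)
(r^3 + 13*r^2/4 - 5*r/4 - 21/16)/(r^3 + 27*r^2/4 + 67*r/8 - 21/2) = (r + 1/2)/(r + 4)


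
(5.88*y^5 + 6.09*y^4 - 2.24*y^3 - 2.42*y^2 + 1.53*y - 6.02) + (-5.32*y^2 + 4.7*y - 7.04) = 5.88*y^5 + 6.09*y^4 - 2.24*y^3 - 7.74*y^2 + 6.23*y - 13.06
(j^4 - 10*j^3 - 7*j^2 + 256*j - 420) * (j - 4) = j^5 - 14*j^4 + 33*j^3 + 284*j^2 - 1444*j + 1680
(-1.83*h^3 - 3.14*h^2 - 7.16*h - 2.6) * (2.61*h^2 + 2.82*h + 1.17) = -4.7763*h^5 - 13.356*h^4 - 29.6835*h^3 - 30.651*h^2 - 15.7092*h - 3.042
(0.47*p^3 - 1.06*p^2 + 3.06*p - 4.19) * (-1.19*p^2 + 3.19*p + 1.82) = -0.5593*p^5 + 2.7607*p^4 - 6.1674*p^3 + 12.8183*p^2 - 7.7969*p - 7.6258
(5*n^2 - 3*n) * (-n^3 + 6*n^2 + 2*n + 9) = -5*n^5 + 33*n^4 - 8*n^3 + 39*n^2 - 27*n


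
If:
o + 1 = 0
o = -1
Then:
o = -1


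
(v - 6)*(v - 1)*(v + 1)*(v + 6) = v^4 - 37*v^2 + 36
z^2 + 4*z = z*(z + 4)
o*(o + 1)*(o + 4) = o^3 + 5*o^2 + 4*o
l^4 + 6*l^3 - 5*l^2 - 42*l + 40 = (l - 2)*(l - 1)*(l + 4)*(l + 5)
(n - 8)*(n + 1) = n^2 - 7*n - 8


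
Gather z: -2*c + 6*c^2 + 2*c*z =6*c^2 + 2*c*z - 2*c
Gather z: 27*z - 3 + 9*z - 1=36*z - 4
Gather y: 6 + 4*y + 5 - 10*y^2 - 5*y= -10*y^2 - y + 11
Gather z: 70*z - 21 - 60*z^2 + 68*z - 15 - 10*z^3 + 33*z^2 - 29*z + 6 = -10*z^3 - 27*z^2 + 109*z - 30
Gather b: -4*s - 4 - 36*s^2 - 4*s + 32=-36*s^2 - 8*s + 28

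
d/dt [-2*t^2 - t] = -4*t - 1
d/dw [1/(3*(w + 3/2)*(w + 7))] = 2*(-4*w - 17)/(3*(4*w^4 + 68*w^3 + 373*w^2 + 714*w + 441))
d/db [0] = 0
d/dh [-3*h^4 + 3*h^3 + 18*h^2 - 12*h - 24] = -12*h^3 + 9*h^2 + 36*h - 12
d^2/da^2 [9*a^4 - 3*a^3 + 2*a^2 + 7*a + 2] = 108*a^2 - 18*a + 4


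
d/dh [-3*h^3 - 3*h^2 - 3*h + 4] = -9*h^2 - 6*h - 3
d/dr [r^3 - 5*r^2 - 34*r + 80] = 3*r^2 - 10*r - 34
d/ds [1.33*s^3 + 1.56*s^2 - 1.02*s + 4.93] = 3.99*s^2 + 3.12*s - 1.02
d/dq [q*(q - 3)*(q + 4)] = 3*q^2 + 2*q - 12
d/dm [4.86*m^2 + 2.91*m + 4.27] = 9.72*m + 2.91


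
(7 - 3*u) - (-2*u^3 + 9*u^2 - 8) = 2*u^3 - 9*u^2 - 3*u + 15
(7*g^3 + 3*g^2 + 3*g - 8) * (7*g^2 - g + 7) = 49*g^5 + 14*g^4 + 67*g^3 - 38*g^2 + 29*g - 56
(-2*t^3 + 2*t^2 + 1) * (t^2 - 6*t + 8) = -2*t^5 + 14*t^4 - 28*t^3 + 17*t^2 - 6*t + 8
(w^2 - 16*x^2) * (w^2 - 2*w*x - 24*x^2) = w^4 - 2*w^3*x - 40*w^2*x^2 + 32*w*x^3 + 384*x^4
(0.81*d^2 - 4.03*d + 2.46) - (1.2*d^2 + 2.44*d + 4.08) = -0.39*d^2 - 6.47*d - 1.62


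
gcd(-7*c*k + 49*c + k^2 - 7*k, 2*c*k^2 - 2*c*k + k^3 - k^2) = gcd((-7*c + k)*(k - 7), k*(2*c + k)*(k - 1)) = 1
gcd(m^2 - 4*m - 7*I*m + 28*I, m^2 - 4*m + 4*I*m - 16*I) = m - 4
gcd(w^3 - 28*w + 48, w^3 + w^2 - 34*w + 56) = w^2 - 6*w + 8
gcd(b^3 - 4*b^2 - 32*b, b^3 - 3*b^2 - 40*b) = b^2 - 8*b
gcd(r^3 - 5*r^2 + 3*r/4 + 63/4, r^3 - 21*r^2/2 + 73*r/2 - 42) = r^2 - 13*r/2 + 21/2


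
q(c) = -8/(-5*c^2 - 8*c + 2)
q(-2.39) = 1.08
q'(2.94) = -0.07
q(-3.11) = 0.37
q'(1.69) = -0.30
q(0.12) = -8.26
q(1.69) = 0.31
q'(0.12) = -78.55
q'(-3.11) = 0.40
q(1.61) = 0.34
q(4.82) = 0.05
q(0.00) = -4.00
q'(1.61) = -0.34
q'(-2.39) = 2.30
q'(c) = -8*(10*c + 8)/(-5*c^2 - 8*c + 2)^2 = 16*(-5*c - 4)/(5*c^2 + 8*c - 2)^2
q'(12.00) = 0.00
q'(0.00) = -16.00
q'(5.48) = -0.01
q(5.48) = 0.04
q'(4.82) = -0.02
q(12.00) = 0.01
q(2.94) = 0.12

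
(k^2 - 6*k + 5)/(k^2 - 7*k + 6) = (k - 5)/(k - 6)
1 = 1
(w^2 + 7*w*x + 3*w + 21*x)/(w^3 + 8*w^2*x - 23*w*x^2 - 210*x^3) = (-w - 3)/(-w^2 - w*x + 30*x^2)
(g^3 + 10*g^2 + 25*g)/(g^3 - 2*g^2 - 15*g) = (g^2 + 10*g + 25)/(g^2 - 2*g - 15)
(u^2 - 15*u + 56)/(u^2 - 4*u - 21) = (u - 8)/(u + 3)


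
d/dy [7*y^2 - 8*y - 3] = 14*y - 8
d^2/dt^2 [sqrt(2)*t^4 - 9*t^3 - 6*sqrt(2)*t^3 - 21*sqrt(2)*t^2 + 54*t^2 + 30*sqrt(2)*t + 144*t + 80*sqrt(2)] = 12*sqrt(2)*t^2 - 54*t - 36*sqrt(2)*t - 42*sqrt(2) + 108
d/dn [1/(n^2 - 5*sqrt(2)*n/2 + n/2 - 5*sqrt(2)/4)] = 8*(-4*n - 1 + 5*sqrt(2))/(4*n^2 - 10*sqrt(2)*n + 2*n - 5*sqrt(2))^2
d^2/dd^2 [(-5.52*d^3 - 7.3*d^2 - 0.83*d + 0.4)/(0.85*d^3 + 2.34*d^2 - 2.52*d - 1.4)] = (1.4210854715202e-14*d^7 + 11.41006*d^6 - 74.54109*d^5 - 179.08242*d^4 - 313.902352*d^3 - 264.18792*d^2 - 92.526*d - 15.0584)/(0.614125*d^9 + 5.07195*d^8 + 8.50068*d^7 - 20.295276*d^6 - 41.909616*d^5 + 39.575088*d^4 + 38.528112*d^3 - 12.91248*d^2 - 14.8176*d - 2.744)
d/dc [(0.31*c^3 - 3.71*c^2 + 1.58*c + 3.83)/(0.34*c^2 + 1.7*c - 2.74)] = (0.1054*c^4 + 1.054*c^3 - 9.3924*c^2 + 17.7264*c - 10.8402)/(0.1156*c^4 + 1.156*c^3 + 1.0268*c^2 - 9.316*c + 7.5076)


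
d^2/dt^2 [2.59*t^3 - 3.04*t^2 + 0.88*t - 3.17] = 15.54*t - 6.08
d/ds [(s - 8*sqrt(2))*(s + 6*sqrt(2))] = 2*s - 2*sqrt(2)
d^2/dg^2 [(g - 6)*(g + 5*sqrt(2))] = 2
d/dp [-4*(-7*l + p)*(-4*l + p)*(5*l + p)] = 108*l^2 + 48*l*p - 12*p^2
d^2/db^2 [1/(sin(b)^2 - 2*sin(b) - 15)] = 2*(-2*sin(b)^4 + 3*sin(b)^3 - 29*sin(b)^2 + 9*sin(b) + 19)/((sin(b) - 5)^3*(sin(b) + 3)^3)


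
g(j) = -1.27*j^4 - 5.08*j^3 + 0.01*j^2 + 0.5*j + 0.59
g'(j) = -5.08*j^3 - 15.24*j^2 + 0.02*j + 0.5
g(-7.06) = -1369.98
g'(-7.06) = 1028.37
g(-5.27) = -237.84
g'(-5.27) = 320.66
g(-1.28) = 7.21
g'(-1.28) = -13.84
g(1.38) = -16.66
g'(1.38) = -41.85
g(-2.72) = 32.02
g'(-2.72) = -10.08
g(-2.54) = 29.77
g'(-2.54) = -14.63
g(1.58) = -26.55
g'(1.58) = -57.55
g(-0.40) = 0.68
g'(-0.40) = -1.62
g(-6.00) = -550.69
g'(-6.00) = 549.02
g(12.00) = -35104.93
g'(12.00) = -10972.06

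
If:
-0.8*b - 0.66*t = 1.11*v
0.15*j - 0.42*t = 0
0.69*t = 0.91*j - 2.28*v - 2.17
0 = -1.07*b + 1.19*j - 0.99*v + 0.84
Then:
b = 1.48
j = -0.22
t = -0.08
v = -1.02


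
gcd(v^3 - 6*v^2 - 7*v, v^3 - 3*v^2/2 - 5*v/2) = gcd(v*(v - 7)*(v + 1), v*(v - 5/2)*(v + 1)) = v^2 + v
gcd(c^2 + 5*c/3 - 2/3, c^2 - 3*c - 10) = c + 2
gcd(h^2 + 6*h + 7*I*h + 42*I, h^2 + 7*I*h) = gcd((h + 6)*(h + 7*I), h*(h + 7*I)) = h + 7*I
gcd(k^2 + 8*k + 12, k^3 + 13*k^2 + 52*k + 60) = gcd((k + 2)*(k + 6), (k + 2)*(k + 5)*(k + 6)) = k^2 + 8*k + 12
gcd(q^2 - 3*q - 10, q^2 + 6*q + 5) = 1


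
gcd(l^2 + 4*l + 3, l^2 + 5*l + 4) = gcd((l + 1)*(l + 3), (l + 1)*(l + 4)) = l + 1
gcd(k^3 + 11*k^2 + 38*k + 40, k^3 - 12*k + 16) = k + 4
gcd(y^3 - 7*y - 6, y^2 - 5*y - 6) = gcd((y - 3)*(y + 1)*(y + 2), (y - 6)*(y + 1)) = y + 1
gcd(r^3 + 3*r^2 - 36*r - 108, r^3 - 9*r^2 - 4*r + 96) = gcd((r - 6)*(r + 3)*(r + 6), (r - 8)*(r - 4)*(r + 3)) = r + 3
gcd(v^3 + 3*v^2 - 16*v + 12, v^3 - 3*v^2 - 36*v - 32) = 1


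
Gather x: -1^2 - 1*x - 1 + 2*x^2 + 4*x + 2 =2*x^2 + 3*x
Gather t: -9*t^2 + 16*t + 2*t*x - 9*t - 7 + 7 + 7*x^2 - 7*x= -9*t^2 + t*(2*x + 7) + 7*x^2 - 7*x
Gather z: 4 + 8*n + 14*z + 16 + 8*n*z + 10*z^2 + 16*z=8*n + 10*z^2 + z*(8*n + 30) + 20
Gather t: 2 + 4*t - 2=4*t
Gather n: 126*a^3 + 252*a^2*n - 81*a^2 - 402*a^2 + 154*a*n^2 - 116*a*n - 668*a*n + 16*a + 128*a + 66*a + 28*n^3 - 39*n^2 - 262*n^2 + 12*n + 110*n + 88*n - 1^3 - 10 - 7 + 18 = 126*a^3 - 483*a^2 + 210*a + 28*n^3 + n^2*(154*a - 301) + n*(252*a^2 - 784*a + 210)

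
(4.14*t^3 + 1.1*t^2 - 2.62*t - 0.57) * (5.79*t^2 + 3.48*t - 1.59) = 23.9706*t^5 + 20.7762*t^4 - 17.9244*t^3 - 14.1669*t^2 + 2.1822*t + 0.9063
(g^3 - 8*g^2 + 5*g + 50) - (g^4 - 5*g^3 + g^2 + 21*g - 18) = -g^4 + 6*g^3 - 9*g^2 - 16*g + 68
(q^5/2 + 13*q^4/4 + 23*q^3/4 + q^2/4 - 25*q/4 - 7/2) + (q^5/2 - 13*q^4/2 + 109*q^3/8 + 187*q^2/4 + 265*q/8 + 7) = q^5 - 13*q^4/4 + 155*q^3/8 + 47*q^2 + 215*q/8 + 7/2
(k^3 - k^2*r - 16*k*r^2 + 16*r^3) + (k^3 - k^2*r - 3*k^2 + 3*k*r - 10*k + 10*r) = 2*k^3 - 2*k^2*r - 3*k^2 - 16*k*r^2 + 3*k*r - 10*k + 16*r^3 + 10*r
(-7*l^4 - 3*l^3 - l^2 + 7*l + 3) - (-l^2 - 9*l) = -7*l^4 - 3*l^3 + 16*l + 3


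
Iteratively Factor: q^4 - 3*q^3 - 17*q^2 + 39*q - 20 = (q + 4)*(q^3 - 7*q^2 + 11*q - 5) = (q - 1)*(q + 4)*(q^2 - 6*q + 5) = (q - 5)*(q - 1)*(q + 4)*(q - 1)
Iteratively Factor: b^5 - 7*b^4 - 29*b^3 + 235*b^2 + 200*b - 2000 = (b - 5)*(b^4 - 2*b^3 - 39*b^2 + 40*b + 400) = (b - 5)^2*(b^3 + 3*b^2 - 24*b - 80) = (b - 5)^2*(b + 4)*(b^2 - b - 20) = (b - 5)^2*(b + 4)^2*(b - 5)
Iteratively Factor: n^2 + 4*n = (n + 4)*(n)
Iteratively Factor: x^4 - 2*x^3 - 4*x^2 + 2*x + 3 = (x - 1)*(x^3 - x^2 - 5*x - 3) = (x - 1)*(x + 1)*(x^2 - 2*x - 3) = (x - 3)*(x - 1)*(x + 1)*(x + 1)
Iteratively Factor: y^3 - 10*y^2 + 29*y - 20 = (y - 1)*(y^2 - 9*y + 20) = (y - 5)*(y - 1)*(y - 4)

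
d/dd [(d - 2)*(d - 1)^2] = (d - 1)*(3*d - 5)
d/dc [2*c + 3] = 2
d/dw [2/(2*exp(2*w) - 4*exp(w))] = 2*(1 - exp(w))*exp(-w)/(exp(w) - 2)^2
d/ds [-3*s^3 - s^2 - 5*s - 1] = -9*s^2 - 2*s - 5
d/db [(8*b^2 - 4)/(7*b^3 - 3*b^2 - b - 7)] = 4*(-14*b^4 + 19*b^2 - 34*b - 1)/(49*b^6 - 42*b^5 - 5*b^4 - 92*b^3 + 43*b^2 + 14*b + 49)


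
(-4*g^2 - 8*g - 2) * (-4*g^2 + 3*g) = 16*g^4 + 20*g^3 - 16*g^2 - 6*g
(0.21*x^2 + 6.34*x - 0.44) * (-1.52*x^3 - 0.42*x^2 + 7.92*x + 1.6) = -0.3192*x^5 - 9.725*x^4 - 0.3308*x^3 + 50.7336*x^2 + 6.6592*x - 0.704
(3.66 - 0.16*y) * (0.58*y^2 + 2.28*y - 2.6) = -0.0928*y^3 + 1.758*y^2 + 8.7608*y - 9.516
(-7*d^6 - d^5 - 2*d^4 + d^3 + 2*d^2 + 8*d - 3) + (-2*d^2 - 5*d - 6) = -7*d^6 - d^5 - 2*d^4 + d^3 + 3*d - 9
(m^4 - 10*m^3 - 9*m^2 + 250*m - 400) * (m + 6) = m^5 - 4*m^4 - 69*m^3 + 196*m^2 + 1100*m - 2400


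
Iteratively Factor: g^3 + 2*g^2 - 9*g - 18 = (g - 3)*(g^2 + 5*g + 6) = (g - 3)*(g + 3)*(g + 2)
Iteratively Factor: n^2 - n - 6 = (n + 2)*(n - 3)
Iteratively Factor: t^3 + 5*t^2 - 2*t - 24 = (t - 2)*(t^2 + 7*t + 12) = (t - 2)*(t + 3)*(t + 4)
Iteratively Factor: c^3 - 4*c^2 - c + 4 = (c - 4)*(c^2 - 1) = (c - 4)*(c - 1)*(c + 1)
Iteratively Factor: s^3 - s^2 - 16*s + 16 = (s - 1)*(s^2 - 16) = (s - 1)*(s + 4)*(s - 4)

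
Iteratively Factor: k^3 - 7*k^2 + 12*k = (k)*(k^2 - 7*k + 12) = k*(k - 4)*(k - 3)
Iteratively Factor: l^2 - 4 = (l + 2)*(l - 2)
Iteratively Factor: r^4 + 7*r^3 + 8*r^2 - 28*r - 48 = (r + 4)*(r^3 + 3*r^2 - 4*r - 12) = (r - 2)*(r + 4)*(r^2 + 5*r + 6) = (r - 2)*(r + 3)*(r + 4)*(r + 2)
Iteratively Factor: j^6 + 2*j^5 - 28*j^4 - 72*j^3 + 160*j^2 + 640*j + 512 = (j - 4)*(j^5 + 6*j^4 - 4*j^3 - 88*j^2 - 192*j - 128) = (j - 4)*(j + 2)*(j^4 + 4*j^3 - 12*j^2 - 64*j - 64) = (j - 4)*(j + 2)^2*(j^3 + 2*j^2 - 16*j - 32) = (j - 4)^2*(j + 2)^2*(j^2 + 6*j + 8) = (j - 4)^2*(j + 2)^3*(j + 4)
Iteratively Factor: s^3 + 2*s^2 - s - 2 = (s + 2)*(s^2 - 1) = (s - 1)*(s + 2)*(s + 1)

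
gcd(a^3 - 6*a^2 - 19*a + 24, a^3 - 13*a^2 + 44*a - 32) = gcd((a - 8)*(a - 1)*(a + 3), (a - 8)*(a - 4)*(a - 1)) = a^2 - 9*a + 8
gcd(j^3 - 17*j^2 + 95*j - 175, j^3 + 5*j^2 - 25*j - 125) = j - 5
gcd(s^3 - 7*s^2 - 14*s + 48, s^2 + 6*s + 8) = 1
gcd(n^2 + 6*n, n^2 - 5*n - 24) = 1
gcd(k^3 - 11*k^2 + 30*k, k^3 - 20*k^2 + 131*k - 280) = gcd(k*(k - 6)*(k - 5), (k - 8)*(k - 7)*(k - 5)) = k - 5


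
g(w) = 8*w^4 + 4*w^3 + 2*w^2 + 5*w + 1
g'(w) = 32*w^3 + 12*w^2 + 4*w + 5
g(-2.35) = 192.37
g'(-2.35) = -353.42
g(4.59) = 4003.82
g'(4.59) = 3370.66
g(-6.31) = 11726.70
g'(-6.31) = -7582.11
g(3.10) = 893.70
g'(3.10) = 1086.03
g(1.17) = 30.99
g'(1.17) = 77.36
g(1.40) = 53.63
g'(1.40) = 121.93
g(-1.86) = 68.63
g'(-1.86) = -166.84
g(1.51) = 68.47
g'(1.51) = 148.58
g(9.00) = 55612.00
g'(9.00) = 24341.00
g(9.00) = 55612.00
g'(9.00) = 24341.00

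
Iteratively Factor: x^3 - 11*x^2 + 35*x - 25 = (x - 5)*(x^2 - 6*x + 5) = (x - 5)^2*(x - 1)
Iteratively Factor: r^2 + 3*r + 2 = (r + 2)*(r + 1)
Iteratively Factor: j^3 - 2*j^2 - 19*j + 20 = (j + 4)*(j^2 - 6*j + 5) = (j - 1)*(j + 4)*(j - 5)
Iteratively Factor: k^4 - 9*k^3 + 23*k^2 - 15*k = (k - 5)*(k^3 - 4*k^2 + 3*k) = (k - 5)*(k - 1)*(k^2 - 3*k) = k*(k - 5)*(k - 1)*(k - 3)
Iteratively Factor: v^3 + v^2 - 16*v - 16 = (v + 1)*(v^2 - 16) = (v - 4)*(v + 1)*(v + 4)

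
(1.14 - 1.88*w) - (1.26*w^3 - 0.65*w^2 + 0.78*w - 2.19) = -1.26*w^3 + 0.65*w^2 - 2.66*w + 3.33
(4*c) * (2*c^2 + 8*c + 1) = 8*c^3 + 32*c^2 + 4*c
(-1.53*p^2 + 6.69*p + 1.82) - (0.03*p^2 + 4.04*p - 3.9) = -1.56*p^2 + 2.65*p + 5.72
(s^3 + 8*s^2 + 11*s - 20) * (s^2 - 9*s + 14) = s^5 - s^4 - 47*s^3 - 7*s^2 + 334*s - 280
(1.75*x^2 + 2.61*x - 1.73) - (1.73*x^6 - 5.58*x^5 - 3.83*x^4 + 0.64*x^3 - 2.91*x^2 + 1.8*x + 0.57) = -1.73*x^6 + 5.58*x^5 + 3.83*x^4 - 0.64*x^3 + 4.66*x^2 + 0.81*x - 2.3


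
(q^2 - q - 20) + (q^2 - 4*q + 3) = 2*q^2 - 5*q - 17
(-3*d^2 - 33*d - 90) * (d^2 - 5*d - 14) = -3*d^4 - 18*d^3 + 117*d^2 + 912*d + 1260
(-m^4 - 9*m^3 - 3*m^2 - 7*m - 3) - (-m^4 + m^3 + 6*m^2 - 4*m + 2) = -10*m^3 - 9*m^2 - 3*m - 5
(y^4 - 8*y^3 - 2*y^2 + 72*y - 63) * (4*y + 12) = 4*y^5 - 20*y^4 - 104*y^3 + 264*y^2 + 612*y - 756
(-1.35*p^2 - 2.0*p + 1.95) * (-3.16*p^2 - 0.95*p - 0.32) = 4.266*p^4 + 7.6025*p^3 - 3.83*p^2 - 1.2125*p - 0.624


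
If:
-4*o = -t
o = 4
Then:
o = 4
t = 16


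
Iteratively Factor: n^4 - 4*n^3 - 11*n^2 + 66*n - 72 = (n + 4)*(n^3 - 8*n^2 + 21*n - 18) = (n - 3)*(n + 4)*(n^2 - 5*n + 6) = (n - 3)^2*(n + 4)*(n - 2)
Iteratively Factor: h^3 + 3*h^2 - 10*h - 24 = (h + 4)*(h^2 - h - 6) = (h + 2)*(h + 4)*(h - 3)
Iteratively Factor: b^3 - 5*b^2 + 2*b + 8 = (b - 2)*(b^2 - 3*b - 4) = (b - 4)*(b - 2)*(b + 1)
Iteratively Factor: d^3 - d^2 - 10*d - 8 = (d + 1)*(d^2 - 2*d - 8) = (d + 1)*(d + 2)*(d - 4)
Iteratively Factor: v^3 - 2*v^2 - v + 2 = (v - 1)*(v^2 - v - 2) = (v - 1)*(v + 1)*(v - 2)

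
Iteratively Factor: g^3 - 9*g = (g - 3)*(g^2 + 3*g) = g*(g - 3)*(g + 3)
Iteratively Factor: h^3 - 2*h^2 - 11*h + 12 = (h + 3)*(h^2 - 5*h + 4) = (h - 4)*(h + 3)*(h - 1)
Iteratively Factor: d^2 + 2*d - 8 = (d - 2)*(d + 4)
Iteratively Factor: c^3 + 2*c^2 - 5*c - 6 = (c - 2)*(c^2 + 4*c + 3) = (c - 2)*(c + 3)*(c + 1)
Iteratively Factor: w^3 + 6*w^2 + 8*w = (w + 2)*(w^2 + 4*w) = w*(w + 2)*(w + 4)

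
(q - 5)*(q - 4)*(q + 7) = q^3 - 2*q^2 - 43*q + 140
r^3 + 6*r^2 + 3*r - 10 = (r - 1)*(r + 2)*(r + 5)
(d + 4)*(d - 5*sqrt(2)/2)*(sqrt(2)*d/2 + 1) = sqrt(2)*d^3/2 - 3*d^2/2 + 2*sqrt(2)*d^2 - 6*d - 5*sqrt(2)*d/2 - 10*sqrt(2)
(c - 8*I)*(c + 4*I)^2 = c^3 + 48*c + 128*I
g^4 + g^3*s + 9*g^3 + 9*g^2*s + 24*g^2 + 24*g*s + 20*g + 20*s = (g + 2)^2*(g + 5)*(g + s)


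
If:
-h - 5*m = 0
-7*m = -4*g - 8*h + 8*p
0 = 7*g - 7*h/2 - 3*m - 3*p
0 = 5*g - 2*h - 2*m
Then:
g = 0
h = 0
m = 0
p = 0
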